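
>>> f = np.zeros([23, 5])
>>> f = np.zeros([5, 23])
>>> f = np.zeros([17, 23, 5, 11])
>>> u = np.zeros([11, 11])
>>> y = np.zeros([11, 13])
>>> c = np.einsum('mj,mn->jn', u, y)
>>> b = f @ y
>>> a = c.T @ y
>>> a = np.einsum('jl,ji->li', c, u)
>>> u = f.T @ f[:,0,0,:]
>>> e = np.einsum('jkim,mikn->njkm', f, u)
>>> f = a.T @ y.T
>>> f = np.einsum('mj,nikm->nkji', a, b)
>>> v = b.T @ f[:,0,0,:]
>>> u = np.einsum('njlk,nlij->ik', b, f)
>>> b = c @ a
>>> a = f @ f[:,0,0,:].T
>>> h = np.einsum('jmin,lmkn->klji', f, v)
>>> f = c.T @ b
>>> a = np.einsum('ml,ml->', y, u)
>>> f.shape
(13, 11)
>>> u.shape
(11, 13)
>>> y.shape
(11, 13)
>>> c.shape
(11, 13)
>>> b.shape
(11, 11)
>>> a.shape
()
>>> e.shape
(11, 17, 23, 11)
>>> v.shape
(13, 5, 23, 23)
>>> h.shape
(23, 13, 17, 11)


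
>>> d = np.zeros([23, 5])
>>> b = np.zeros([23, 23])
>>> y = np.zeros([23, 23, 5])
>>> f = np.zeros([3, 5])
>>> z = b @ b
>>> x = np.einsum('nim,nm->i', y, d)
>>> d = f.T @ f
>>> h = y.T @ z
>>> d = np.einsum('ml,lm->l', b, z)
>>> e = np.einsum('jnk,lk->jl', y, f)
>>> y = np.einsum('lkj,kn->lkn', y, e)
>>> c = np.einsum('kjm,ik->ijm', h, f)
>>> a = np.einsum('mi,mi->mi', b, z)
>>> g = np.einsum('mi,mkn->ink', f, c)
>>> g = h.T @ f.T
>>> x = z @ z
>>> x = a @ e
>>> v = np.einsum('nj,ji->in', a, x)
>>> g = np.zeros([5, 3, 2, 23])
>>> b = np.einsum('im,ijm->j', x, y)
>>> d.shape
(23,)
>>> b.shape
(23,)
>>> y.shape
(23, 23, 3)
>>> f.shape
(3, 5)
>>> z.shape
(23, 23)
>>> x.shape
(23, 3)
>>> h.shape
(5, 23, 23)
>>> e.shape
(23, 3)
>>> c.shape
(3, 23, 23)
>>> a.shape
(23, 23)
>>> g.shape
(5, 3, 2, 23)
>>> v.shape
(3, 23)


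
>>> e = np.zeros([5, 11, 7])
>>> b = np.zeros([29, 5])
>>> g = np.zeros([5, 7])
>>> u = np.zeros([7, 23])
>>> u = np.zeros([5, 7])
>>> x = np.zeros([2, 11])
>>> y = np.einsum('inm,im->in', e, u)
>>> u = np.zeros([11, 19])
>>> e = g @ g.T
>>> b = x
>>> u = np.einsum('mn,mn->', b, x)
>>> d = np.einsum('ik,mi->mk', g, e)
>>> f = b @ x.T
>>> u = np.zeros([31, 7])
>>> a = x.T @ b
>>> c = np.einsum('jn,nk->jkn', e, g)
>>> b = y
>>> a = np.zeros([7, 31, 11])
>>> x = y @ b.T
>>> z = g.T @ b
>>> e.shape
(5, 5)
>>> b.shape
(5, 11)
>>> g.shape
(5, 7)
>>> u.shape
(31, 7)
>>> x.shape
(5, 5)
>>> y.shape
(5, 11)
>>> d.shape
(5, 7)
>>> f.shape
(2, 2)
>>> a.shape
(7, 31, 11)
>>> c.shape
(5, 7, 5)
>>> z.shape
(7, 11)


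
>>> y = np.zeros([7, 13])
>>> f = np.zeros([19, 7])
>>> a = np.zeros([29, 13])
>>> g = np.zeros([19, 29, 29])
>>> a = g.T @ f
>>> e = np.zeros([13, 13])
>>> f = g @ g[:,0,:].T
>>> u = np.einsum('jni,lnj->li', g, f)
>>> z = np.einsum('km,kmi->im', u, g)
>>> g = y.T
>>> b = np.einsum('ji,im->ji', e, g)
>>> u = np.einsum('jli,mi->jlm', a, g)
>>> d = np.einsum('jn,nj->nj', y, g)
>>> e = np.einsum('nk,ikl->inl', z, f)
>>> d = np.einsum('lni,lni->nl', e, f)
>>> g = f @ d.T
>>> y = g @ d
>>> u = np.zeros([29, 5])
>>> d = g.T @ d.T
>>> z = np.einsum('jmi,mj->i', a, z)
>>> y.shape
(19, 29, 19)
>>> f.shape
(19, 29, 19)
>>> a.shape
(29, 29, 7)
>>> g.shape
(19, 29, 29)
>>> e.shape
(19, 29, 19)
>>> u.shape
(29, 5)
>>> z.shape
(7,)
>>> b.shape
(13, 13)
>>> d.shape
(29, 29, 29)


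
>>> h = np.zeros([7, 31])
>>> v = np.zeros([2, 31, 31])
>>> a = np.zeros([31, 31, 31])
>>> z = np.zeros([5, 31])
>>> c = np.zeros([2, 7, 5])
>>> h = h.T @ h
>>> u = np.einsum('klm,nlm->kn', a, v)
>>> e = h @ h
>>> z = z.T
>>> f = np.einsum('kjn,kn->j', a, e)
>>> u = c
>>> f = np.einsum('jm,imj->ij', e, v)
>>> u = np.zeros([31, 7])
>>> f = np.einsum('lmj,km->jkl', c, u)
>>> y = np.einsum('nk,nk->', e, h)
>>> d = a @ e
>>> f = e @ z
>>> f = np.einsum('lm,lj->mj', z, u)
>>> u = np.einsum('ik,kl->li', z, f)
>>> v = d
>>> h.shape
(31, 31)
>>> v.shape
(31, 31, 31)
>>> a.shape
(31, 31, 31)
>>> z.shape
(31, 5)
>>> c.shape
(2, 7, 5)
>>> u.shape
(7, 31)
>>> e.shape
(31, 31)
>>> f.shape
(5, 7)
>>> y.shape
()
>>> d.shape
(31, 31, 31)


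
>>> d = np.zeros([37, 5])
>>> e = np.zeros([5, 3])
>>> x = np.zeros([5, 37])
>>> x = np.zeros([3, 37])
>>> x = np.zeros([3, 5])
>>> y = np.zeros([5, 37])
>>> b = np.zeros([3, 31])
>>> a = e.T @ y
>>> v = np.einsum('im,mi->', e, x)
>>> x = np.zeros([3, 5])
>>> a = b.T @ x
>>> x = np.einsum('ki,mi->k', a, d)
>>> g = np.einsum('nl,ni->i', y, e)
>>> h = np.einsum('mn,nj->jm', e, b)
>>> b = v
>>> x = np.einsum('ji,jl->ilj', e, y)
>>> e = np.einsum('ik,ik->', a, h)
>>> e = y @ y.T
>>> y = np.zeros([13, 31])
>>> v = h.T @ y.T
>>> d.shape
(37, 5)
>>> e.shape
(5, 5)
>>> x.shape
(3, 37, 5)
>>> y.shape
(13, 31)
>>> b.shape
()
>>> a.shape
(31, 5)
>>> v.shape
(5, 13)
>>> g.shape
(3,)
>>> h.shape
(31, 5)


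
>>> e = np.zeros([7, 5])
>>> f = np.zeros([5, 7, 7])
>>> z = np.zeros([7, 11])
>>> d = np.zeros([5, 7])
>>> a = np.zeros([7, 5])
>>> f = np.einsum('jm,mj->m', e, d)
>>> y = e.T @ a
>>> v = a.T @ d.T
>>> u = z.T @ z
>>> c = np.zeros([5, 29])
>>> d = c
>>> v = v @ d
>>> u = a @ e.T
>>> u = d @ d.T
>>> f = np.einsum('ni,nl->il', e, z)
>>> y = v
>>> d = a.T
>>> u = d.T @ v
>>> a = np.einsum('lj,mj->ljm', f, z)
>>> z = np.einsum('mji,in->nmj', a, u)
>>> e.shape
(7, 5)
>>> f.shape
(5, 11)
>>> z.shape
(29, 5, 11)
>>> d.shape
(5, 7)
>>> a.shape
(5, 11, 7)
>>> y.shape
(5, 29)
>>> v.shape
(5, 29)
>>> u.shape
(7, 29)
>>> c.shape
(5, 29)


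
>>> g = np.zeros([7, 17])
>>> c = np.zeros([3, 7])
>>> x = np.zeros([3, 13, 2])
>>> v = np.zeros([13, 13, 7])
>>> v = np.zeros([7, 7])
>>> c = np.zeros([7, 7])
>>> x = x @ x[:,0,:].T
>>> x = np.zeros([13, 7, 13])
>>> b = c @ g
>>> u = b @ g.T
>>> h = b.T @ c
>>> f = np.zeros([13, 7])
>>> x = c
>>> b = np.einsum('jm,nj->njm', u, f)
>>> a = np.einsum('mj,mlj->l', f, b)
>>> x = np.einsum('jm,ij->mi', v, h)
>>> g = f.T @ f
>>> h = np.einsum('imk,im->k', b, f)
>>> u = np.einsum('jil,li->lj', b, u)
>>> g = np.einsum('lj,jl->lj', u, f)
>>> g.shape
(7, 13)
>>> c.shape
(7, 7)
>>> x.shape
(7, 17)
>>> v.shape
(7, 7)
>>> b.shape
(13, 7, 7)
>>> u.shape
(7, 13)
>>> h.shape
(7,)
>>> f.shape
(13, 7)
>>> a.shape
(7,)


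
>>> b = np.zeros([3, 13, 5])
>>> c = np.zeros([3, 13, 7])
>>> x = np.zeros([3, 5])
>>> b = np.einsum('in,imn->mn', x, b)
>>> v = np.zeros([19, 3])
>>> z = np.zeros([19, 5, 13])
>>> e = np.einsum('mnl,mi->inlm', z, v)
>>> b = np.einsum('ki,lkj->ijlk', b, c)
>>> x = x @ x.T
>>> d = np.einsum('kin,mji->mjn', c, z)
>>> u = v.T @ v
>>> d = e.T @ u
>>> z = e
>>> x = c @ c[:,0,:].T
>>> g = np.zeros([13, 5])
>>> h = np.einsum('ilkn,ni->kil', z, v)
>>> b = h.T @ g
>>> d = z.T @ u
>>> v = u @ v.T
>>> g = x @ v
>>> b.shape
(5, 3, 5)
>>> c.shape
(3, 13, 7)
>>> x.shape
(3, 13, 3)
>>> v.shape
(3, 19)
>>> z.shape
(3, 5, 13, 19)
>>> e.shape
(3, 5, 13, 19)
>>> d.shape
(19, 13, 5, 3)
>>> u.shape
(3, 3)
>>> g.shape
(3, 13, 19)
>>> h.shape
(13, 3, 5)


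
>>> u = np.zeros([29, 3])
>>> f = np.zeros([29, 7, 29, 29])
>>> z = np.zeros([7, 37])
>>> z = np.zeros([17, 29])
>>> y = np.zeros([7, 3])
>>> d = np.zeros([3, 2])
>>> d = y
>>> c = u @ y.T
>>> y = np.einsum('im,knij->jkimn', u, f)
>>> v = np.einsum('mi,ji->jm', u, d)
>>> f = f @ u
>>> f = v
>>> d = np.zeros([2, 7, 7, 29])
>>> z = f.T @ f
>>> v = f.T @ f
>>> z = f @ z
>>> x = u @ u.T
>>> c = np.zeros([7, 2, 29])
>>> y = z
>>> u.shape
(29, 3)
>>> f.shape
(7, 29)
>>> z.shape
(7, 29)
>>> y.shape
(7, 29)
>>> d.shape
(2, 7, 7, 29)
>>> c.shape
(7, 2, 29)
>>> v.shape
(29, 29)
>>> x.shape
(29, 29)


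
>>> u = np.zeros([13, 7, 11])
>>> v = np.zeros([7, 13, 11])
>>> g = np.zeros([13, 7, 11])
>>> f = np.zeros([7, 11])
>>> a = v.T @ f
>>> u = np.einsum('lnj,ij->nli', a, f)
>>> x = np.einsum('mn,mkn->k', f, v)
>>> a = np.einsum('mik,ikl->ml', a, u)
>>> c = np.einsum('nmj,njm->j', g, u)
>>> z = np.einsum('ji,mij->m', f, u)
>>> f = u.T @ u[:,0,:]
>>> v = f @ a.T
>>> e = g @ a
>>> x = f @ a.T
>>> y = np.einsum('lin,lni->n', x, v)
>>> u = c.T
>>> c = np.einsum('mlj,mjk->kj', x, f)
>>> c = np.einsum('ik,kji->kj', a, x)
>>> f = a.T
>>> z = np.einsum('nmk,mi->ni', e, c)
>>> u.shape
(11,)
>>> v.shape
(7, 11, 11)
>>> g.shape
(13, 7, 11)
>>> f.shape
(7, 11)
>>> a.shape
(11, 7)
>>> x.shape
(7, 11, 11)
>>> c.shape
(7, 11)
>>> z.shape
(13, 11)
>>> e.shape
(13, 7, 7)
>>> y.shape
(11,)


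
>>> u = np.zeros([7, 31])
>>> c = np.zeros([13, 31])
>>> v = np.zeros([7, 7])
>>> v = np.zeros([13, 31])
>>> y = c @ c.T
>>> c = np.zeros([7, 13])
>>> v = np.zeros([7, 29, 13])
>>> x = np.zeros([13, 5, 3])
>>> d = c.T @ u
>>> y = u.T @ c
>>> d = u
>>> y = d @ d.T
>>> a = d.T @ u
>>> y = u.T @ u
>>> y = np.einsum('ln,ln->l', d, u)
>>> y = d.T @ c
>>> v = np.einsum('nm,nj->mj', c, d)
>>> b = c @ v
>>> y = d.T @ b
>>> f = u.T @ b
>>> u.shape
(7, 31)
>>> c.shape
(7, 13)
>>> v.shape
(13, 31)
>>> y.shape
(31, 31)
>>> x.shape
(13, 5, 3)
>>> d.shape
(7, 31)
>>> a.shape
(31, 31)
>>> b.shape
(7, 31)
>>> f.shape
(31, 31)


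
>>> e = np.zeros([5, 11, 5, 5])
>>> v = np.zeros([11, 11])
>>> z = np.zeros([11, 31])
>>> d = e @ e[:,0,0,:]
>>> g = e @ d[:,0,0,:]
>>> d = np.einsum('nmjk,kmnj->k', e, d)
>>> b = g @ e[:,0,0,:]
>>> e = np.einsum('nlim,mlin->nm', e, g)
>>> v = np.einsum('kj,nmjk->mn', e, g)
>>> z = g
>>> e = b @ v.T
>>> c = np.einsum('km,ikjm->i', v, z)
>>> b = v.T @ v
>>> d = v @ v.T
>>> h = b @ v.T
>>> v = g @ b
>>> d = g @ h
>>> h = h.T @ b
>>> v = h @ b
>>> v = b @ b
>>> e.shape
(5, 11, 5, 11)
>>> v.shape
(5, 5)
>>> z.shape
(5, 11, 5, 5)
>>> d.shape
(5, 11, 5, 11)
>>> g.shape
(5, 11, 5, 5)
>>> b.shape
(5, 5)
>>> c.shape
(5,)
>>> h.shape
(11, 5)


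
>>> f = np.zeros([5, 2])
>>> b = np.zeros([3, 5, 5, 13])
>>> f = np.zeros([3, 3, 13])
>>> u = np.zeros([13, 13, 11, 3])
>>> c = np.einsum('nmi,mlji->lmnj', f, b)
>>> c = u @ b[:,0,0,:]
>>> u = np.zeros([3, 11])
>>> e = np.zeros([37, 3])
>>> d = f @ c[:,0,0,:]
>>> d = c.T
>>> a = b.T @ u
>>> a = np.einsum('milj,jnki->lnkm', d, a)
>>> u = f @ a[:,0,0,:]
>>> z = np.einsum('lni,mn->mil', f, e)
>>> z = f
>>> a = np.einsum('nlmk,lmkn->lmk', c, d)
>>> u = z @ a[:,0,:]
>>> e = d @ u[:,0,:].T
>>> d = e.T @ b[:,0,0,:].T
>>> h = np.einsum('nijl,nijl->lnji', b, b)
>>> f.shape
(3, 3, 13)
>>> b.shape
(3, 5, 5, 13)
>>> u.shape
(3, 3, 13)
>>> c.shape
(13, 13, 11, 13)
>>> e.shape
(13, 11, 13, 3)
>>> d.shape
(3, 13, 11, 3)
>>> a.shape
(13, 11, 13)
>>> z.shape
(3, 3, 13)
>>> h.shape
(13, 3, 5, 5)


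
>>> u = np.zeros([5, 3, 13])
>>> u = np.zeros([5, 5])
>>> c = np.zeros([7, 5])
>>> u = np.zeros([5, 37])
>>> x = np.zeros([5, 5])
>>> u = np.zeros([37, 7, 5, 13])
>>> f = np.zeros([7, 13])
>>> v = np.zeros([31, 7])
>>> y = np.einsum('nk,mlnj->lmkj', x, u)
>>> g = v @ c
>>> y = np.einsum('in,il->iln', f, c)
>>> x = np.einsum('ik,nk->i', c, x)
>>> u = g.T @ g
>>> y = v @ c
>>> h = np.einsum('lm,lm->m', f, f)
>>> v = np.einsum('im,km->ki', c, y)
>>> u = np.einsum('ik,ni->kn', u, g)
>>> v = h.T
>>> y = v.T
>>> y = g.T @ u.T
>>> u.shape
(5, 31)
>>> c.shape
(7, 5)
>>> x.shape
(7,)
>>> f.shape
(7, 13)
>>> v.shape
(13,)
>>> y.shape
(5, 5)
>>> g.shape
(31, 5)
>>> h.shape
(13,)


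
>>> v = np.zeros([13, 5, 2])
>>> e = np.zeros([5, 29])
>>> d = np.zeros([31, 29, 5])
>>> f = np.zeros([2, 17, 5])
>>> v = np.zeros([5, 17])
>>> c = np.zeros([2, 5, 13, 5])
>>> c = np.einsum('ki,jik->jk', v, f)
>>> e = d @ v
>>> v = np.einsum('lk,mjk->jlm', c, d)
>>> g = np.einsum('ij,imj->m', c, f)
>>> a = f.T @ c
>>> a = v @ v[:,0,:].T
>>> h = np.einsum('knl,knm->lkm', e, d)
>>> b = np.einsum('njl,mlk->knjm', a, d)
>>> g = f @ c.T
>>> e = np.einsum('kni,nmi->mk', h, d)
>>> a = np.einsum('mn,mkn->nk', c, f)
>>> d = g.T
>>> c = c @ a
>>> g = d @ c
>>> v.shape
(29, 2, 31)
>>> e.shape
(29, 17)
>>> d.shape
(2, 17, 2)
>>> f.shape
(2, 17, 5)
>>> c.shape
(2, 17)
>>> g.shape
(2, 17, 17)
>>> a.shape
(5, 17)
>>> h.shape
(17, 31, 5)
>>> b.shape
(5, 29, 2, 31)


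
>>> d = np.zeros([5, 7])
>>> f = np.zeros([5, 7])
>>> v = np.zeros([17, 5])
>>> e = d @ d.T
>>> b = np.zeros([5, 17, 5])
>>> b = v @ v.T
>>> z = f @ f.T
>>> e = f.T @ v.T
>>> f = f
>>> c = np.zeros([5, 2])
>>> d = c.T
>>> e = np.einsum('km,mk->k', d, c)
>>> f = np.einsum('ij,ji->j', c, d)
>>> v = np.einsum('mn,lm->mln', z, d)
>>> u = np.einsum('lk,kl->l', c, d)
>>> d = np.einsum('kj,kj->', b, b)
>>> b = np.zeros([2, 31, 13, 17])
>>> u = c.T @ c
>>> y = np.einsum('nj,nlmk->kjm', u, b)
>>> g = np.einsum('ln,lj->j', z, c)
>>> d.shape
()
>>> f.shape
(2,)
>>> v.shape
(5, 2, 5)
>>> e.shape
(2,)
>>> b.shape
(2, 31, 13, 17)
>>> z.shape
(5, 5)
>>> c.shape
(5, 2)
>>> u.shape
(2, 2)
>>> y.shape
(17, 2, 13)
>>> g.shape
(2,)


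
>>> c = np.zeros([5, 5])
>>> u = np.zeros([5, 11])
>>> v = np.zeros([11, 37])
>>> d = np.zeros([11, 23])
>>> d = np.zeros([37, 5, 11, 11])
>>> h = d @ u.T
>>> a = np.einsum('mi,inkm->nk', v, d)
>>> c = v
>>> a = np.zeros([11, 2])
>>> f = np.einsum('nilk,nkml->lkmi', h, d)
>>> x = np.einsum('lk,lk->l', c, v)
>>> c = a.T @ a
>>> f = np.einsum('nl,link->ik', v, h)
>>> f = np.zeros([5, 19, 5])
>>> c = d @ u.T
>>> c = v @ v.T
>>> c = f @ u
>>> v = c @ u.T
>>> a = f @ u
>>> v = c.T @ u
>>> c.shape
(5, 19, 11)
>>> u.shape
(5, 11)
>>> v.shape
(11, 19, 11)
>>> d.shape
(37, 5, 11, 11)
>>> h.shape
(37, 5, 11, 5)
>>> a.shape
(5, 19, 11)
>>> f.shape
(5, 19, 5)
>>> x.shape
(11,)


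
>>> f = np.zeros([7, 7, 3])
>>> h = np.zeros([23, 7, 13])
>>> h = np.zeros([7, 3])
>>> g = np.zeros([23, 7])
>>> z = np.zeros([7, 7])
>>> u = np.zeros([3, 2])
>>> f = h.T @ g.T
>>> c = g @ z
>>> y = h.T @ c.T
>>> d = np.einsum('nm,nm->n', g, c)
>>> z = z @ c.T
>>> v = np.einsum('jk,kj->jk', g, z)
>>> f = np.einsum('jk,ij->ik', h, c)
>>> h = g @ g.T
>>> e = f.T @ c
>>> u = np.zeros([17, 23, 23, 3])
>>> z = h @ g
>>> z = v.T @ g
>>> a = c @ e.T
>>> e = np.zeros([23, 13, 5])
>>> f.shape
(23, 3)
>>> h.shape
(23, 23)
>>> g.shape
(23, 7)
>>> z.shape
(7, 7)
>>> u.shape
(17, 23, 23, 3)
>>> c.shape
(23, 7)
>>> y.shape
(3, 23)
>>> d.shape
(23,)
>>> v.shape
(23, 7)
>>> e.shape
(23, 13, 5)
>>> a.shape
(23, 3)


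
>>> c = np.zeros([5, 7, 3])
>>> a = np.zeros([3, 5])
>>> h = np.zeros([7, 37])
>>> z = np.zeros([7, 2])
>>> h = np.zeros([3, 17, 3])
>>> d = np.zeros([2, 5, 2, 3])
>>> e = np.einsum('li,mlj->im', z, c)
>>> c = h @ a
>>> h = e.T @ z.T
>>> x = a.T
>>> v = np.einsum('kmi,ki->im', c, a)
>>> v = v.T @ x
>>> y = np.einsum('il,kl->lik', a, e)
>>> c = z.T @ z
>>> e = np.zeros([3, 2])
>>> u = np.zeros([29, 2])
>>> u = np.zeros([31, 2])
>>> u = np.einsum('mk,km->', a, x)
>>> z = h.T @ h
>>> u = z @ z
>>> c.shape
(2, 2)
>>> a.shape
(3, 5)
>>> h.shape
(5, 7)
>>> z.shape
(7, 7)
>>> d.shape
(2, 5, 2, 3)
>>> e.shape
(3, 2)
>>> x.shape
(5, 3)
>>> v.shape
(17, 3)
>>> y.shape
(5, 3, 2)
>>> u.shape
(7, 7)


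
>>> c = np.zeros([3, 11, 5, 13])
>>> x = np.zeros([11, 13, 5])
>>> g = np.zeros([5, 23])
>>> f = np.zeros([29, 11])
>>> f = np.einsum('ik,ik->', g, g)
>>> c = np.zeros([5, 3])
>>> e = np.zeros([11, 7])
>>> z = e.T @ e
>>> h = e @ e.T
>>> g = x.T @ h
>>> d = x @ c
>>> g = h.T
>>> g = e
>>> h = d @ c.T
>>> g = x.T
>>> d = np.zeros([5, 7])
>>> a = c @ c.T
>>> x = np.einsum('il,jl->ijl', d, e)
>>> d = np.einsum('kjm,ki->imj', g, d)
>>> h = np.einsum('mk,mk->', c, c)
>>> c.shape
(5, 3)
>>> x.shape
(5, 11, 7)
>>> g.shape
(5, 13, 11)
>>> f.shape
()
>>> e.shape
(11, 7)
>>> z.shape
(7, 7)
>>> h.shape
()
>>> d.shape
(7, 11, 13)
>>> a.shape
(5, 5)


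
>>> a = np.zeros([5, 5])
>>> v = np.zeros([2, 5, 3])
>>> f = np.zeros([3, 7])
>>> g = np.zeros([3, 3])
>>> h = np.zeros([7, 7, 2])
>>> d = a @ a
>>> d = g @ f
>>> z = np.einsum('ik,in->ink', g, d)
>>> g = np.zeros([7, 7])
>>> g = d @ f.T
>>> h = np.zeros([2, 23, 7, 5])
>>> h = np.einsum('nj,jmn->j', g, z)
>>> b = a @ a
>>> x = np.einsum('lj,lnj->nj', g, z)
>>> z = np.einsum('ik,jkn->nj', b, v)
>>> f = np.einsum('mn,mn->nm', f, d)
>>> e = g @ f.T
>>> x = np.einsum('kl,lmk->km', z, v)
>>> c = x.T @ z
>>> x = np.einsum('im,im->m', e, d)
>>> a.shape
(5, 5)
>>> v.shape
(2, 5, 3)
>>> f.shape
(7, 3)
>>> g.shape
(3, 3)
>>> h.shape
(3,)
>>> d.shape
(3, 7)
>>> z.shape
(3, 2)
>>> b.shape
(5, 5)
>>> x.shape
(7,)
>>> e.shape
(3, 7)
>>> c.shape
(5, 2)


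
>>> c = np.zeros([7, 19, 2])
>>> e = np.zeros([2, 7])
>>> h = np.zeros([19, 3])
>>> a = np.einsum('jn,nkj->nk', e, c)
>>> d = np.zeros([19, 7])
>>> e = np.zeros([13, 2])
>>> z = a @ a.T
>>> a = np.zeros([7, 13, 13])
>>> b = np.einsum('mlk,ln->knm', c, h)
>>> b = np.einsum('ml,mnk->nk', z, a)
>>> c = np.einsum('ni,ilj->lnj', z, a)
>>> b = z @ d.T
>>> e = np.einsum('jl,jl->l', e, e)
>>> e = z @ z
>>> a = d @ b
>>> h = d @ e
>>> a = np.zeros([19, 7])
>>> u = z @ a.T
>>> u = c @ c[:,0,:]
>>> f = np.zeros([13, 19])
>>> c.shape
(13, 7, 13)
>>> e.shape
(7, 7)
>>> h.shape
(19, 7)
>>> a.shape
(19, 7)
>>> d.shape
(19, 7)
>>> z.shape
(7, 7)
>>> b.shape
(7, 19)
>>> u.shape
(13, 7, 13)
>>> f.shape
(13, 19)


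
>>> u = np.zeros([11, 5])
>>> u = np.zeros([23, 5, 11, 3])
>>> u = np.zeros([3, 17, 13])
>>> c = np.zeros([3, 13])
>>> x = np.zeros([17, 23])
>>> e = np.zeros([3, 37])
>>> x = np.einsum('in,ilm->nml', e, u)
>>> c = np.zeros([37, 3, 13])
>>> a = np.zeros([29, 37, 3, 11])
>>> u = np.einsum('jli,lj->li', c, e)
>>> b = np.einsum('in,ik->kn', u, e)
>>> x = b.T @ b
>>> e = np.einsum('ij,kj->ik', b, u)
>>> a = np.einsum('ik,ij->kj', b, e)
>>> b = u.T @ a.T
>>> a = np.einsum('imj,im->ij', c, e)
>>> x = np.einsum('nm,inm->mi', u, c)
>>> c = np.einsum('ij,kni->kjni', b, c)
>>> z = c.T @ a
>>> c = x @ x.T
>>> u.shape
(3, 13)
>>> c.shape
(13, 13)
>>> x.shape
(13, 37)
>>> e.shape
(37, 3)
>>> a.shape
(37, 13)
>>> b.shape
(13, 13)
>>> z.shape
(13, 3, 13, 13)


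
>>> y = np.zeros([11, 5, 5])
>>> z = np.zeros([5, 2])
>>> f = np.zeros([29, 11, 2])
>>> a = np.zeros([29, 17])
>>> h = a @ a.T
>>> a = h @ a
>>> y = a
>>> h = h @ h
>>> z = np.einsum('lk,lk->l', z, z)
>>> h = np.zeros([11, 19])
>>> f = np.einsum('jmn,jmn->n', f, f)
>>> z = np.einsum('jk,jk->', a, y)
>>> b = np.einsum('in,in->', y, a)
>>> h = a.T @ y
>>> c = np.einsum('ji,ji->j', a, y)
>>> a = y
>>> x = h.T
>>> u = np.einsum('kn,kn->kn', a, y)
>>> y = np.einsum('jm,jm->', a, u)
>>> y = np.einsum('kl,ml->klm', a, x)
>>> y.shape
(29, 17, 17)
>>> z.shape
()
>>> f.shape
(2,)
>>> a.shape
(29, 17)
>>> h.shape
(17, 17)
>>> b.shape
()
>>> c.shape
(29,)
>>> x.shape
(17, 17)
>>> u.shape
(29, 17)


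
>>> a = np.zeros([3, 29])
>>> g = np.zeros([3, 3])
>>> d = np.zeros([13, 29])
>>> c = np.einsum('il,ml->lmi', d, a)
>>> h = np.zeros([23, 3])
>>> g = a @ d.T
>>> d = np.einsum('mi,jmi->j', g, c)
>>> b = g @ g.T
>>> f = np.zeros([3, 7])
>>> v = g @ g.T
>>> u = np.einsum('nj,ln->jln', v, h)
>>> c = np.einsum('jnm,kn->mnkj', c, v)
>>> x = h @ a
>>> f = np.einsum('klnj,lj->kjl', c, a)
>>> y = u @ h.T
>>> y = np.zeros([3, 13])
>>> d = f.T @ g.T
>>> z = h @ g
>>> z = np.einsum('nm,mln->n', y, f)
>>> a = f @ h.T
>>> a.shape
(13, 29, 23)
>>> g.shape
(3, 13)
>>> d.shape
(3, 29, 3)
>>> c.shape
(13, 3, 3, 29)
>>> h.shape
(23, 3)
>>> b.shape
(3, 3)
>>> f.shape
(13, 29, 3)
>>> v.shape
(3, 3)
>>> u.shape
(3, 23, 3)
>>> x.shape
(23, 29)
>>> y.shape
(3, 13)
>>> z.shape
(3,)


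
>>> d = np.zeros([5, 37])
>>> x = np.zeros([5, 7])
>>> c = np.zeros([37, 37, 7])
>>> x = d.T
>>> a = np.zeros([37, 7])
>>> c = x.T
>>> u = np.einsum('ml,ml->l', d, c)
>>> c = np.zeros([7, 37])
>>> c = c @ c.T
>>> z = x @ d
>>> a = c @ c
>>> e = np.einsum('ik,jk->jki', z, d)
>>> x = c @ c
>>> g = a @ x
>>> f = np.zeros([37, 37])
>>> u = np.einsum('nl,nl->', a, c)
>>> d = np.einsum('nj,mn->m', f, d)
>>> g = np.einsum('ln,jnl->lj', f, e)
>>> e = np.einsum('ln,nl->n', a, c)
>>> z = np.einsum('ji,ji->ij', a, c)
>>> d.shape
(5,)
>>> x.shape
(7, 7)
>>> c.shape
(7, 7)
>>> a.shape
(7, 7)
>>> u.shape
()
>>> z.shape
(7, 7)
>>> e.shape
(7,)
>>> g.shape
(37, 5)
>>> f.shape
(37, 37)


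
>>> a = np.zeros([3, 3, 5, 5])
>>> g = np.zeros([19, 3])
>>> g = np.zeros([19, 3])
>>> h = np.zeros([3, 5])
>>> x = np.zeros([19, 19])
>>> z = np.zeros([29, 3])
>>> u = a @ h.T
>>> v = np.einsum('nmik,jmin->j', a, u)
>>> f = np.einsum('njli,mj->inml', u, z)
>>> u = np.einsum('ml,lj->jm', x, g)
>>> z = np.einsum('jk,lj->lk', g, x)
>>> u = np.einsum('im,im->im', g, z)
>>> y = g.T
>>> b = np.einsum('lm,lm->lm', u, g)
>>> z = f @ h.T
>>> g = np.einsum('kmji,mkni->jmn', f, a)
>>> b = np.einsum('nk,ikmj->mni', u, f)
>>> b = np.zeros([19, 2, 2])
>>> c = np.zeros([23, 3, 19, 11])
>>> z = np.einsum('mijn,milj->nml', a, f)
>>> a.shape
(3, 3, 5, 5)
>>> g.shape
(29, 3, 5)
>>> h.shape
(3, 5)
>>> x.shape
(19, 19)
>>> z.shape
(5, 3, 29)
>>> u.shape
(19, 3)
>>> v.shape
(3,)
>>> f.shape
(3, 3, 29, 5)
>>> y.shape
(3, 19)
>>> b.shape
(19, 2, 2)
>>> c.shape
(23, 3, 19, 11)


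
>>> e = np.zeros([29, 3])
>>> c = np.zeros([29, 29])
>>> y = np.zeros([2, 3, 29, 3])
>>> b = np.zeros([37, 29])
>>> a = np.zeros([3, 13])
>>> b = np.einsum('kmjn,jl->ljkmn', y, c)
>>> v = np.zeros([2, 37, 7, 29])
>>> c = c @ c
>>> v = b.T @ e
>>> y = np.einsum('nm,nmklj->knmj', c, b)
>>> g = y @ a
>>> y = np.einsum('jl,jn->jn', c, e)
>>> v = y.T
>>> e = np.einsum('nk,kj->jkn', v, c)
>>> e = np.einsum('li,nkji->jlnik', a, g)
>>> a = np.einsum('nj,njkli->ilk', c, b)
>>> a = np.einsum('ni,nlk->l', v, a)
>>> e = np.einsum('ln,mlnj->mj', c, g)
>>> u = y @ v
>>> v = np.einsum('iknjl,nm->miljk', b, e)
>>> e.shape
(2, 13)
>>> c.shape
(29, 29)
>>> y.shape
(29, 3)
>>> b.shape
(29, 29, 2, 3, 3)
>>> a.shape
(3,)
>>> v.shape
(13, 29, 3, 3, 29)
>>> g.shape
(2, 29, 29, 13)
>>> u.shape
(29, 29)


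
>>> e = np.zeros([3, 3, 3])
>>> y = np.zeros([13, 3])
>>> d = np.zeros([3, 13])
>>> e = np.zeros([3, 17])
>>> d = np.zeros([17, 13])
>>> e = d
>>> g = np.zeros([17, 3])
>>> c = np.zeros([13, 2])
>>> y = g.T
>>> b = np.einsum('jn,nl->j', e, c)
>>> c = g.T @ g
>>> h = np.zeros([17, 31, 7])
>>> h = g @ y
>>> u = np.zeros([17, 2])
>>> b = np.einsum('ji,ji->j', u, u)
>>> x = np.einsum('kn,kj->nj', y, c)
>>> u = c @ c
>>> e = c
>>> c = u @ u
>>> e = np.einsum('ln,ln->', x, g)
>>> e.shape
()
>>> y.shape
(3, 17)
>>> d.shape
(17, 13)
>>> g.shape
(17, 3)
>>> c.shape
(3, 3)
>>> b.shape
(17,)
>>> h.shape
(17, 17)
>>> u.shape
(3, 3)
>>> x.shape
(17, 3)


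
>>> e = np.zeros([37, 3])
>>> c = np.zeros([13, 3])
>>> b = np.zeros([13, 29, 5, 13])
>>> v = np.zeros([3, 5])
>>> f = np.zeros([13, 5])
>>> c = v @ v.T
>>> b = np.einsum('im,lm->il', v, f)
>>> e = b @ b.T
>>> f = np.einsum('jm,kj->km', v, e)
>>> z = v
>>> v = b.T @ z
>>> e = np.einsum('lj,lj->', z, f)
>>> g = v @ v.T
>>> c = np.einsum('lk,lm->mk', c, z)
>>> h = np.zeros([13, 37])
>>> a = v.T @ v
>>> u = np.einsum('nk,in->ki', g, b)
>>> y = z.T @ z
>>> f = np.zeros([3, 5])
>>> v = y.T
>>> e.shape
()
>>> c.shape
(5, 3)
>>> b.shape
(3, 13)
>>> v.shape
(5, 5)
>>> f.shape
(3, 5)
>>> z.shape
(3, 5)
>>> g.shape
(13, 13)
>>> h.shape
(13, 37)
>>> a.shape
(5, 5)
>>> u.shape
(13, 3)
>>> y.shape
(5, 5)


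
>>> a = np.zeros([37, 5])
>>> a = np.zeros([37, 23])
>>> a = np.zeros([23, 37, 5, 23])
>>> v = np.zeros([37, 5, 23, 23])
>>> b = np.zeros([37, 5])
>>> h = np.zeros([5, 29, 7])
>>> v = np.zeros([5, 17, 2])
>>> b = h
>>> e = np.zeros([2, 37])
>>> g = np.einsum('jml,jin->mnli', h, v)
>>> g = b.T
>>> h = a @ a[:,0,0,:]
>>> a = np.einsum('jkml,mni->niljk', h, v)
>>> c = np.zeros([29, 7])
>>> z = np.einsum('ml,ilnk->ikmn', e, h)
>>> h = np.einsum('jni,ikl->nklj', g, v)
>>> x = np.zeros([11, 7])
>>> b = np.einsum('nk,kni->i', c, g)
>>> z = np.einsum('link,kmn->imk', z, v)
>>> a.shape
(17, 2, 23, 23, 37)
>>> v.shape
(5, 17, 2)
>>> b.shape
(5,)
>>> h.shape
(29, 17, 2, 7)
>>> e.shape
(2, 37)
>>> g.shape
(7, 29, 5)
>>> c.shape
(29, 7)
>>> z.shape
(23, 17, 5)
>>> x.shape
(11, 7)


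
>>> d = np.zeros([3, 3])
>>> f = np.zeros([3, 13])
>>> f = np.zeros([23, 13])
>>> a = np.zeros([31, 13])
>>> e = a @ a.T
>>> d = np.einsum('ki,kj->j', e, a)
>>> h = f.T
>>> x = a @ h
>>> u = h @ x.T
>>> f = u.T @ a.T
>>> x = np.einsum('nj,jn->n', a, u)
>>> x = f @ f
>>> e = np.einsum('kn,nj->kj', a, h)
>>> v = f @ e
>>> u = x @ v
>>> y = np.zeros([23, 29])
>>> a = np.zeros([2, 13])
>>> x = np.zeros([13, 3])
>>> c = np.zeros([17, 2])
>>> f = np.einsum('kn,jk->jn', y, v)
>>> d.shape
(13,)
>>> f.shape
(31, 29)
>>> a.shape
(2, 13)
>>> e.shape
(31, 23)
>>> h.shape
(13, 23)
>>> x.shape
(13, 3)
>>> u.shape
(31, 23)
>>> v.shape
(31, 23)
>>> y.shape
(23, 29)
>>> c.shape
(17, 2)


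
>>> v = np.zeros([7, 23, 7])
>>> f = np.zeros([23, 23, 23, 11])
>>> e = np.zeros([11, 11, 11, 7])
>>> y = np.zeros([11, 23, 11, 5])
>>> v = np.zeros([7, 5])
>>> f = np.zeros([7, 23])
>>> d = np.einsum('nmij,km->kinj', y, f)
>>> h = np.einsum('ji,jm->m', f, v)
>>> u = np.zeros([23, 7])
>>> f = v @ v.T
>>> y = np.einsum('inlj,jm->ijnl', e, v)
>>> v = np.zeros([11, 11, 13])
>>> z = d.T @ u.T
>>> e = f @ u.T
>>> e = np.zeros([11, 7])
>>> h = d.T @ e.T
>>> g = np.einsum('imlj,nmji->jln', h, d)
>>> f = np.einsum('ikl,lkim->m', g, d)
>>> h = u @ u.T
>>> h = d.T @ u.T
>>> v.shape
(11, 11, 13)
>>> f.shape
(5,)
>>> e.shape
(11, 7)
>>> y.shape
(11, 7, 11, 11)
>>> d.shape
(7, 11, 11, 5)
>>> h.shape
(5, 11, 11, 23)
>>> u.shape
(23, 7)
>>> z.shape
(5, 11, 11, 23)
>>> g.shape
(11, 11, 7)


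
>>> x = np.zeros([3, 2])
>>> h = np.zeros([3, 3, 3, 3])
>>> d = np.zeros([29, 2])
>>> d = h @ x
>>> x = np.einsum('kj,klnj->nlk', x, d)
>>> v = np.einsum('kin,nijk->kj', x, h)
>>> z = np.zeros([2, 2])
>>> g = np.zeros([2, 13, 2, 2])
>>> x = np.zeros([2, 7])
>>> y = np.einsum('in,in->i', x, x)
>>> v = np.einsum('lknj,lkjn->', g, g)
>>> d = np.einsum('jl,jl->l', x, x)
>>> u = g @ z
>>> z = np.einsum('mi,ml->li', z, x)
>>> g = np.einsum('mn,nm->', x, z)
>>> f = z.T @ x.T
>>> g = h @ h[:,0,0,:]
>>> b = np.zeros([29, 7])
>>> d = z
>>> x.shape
(2, 7)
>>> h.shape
(3, 3, 3, 3)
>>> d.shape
(7, 2)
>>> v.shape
()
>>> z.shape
(7, 2)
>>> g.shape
(3, 3, 3, 3)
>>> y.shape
(2,)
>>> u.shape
(2, 13, 2, 2)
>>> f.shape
(2, 2)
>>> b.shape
(29, 7)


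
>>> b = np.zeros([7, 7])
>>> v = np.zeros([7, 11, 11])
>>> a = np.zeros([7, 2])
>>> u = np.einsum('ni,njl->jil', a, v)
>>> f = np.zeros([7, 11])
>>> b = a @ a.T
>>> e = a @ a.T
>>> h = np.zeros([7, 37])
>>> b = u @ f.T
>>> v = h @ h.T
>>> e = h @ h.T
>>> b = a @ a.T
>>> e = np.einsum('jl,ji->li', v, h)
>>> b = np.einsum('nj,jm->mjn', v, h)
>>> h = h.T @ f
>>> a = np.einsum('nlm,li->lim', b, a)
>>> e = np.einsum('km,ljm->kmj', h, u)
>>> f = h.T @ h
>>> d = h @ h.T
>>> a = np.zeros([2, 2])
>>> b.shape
(37, 7, 7)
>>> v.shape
(7, 7)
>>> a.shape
(2, 2)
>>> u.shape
(11, 2, 11)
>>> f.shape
(11, 11)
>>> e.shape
(37, 11, 2)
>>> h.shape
(37, 11)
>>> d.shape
(37, 37)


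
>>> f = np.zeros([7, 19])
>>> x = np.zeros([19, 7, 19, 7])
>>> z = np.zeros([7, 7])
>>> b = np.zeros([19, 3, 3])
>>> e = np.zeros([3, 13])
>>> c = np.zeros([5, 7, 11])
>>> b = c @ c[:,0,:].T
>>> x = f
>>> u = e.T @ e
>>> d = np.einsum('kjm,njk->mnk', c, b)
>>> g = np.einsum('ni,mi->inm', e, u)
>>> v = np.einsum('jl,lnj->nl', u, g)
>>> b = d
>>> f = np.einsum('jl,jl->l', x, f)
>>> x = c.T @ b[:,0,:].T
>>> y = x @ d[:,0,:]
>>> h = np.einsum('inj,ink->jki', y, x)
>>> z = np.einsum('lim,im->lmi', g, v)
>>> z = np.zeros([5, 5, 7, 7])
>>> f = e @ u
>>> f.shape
(3, 13)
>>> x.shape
(11, 7, 11)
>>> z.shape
(5, 5, 7, 7)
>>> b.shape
(11, 5, 5)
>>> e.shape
(3, 13)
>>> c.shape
(5, 7, 11)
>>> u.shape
(13, 13)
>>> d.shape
(11, 5, 5)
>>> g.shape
(13, 3, 13)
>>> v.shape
(3, 13)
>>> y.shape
(11, 7, 5)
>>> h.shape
(5, 11, 11)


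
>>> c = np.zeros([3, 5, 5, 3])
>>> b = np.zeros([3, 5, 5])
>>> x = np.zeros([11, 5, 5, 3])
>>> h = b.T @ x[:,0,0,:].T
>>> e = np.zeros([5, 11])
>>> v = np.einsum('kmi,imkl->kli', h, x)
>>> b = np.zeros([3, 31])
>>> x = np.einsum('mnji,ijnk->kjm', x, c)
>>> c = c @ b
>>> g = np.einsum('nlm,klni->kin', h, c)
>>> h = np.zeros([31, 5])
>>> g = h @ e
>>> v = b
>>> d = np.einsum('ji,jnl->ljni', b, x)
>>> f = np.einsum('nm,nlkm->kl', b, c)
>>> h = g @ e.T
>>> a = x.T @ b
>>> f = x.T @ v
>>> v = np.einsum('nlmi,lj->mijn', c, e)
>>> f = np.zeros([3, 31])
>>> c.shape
(3, 5, 5, 31)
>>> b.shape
(3, 31)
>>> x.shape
(3, 5, 11)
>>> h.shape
(31, 5)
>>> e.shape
(5, 11)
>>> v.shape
(5, 31, 11, 3)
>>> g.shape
(31, 11)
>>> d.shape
(11, 3, 5, 31)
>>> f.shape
(3, 31)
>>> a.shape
(11, 5, 31)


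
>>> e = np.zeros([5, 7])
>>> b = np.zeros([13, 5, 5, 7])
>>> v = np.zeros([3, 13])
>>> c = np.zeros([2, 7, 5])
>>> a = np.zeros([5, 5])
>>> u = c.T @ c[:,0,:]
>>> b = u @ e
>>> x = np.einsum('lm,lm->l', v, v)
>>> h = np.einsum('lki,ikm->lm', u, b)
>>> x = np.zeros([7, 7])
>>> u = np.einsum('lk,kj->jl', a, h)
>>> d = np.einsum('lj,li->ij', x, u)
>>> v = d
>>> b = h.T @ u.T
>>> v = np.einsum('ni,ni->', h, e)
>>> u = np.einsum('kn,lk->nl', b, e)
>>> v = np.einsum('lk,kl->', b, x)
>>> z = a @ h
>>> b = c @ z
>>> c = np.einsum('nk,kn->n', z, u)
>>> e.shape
(5, 7)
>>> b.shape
(2, 7, 7)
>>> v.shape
()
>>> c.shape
(5,)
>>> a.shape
(5, 5)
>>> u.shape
(7, 5)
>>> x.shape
(7, 7)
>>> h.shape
(5, 7)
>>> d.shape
(5, 7)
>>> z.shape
(5, 7)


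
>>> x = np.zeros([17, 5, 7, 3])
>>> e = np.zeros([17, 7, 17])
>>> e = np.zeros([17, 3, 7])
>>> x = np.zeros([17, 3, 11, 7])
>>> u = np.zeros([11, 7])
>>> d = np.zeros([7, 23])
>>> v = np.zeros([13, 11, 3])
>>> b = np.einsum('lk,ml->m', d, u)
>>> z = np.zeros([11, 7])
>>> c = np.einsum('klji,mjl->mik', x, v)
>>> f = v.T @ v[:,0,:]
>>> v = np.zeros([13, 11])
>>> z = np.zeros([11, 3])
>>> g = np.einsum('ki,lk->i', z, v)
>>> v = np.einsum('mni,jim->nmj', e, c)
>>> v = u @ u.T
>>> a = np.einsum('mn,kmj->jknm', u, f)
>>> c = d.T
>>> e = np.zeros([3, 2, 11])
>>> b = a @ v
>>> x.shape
(17, 3, 11, 7)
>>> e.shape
(3, 2, 11)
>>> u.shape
(11, 7)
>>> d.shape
(7, 23)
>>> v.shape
(11, 11)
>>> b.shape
(3, 3, 7, 11)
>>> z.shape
(11, 3)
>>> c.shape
(23, 7)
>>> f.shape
(3, 11, 3)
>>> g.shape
(3,)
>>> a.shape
(3, 3, 7, 11)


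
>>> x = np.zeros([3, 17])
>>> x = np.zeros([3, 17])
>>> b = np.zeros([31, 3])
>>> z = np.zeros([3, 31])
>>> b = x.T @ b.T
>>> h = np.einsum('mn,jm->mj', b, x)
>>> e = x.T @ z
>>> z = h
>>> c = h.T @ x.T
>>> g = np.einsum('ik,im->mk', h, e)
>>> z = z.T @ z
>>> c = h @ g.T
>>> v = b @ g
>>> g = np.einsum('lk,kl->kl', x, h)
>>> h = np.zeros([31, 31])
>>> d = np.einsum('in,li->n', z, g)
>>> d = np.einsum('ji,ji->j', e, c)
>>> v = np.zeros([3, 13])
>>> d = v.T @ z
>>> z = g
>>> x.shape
(3, 17)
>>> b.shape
(17, 31)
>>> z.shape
(17, 3)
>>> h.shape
(31, 31)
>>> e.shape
(17, 31)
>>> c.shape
(17, 31)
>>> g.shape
(17, 3)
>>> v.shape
(3, 13)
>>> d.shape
(13, 3)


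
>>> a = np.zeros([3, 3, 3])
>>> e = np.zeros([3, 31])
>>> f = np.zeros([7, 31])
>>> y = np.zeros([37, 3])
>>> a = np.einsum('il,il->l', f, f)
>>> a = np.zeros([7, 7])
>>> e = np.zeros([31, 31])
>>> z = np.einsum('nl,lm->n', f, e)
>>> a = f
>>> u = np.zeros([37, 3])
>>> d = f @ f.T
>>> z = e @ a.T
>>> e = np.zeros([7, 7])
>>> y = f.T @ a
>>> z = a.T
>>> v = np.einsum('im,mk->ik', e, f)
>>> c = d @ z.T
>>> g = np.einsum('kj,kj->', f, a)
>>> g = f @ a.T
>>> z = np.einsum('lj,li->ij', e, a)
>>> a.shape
(7, 31)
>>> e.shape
(7, 7)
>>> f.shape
(7, 31)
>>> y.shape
(31, 31)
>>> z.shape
(31, 7)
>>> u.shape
(37, 3)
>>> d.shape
(7, 7)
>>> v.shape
(7, 31)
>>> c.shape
(7, 31)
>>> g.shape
(7, 7)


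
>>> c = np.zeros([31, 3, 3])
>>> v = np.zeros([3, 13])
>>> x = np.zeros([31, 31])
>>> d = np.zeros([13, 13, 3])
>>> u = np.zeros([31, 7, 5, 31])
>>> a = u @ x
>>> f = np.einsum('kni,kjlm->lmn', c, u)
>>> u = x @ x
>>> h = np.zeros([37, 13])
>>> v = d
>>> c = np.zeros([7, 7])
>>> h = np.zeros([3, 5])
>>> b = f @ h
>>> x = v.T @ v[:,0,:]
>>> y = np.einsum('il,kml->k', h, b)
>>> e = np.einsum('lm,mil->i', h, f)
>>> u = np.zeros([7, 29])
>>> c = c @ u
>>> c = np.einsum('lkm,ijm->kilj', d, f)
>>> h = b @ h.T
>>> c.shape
(13, 5, 13, 31)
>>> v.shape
(13, 13, 3)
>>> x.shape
(3, 13, 3)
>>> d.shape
(13, 13, 3)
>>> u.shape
(7, 29)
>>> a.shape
(31, 7, 5, 31)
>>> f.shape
(5, 31, 3)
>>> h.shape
(5, 31, 3)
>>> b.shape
(5, 31, 5)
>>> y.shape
(5,)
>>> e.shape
(31,)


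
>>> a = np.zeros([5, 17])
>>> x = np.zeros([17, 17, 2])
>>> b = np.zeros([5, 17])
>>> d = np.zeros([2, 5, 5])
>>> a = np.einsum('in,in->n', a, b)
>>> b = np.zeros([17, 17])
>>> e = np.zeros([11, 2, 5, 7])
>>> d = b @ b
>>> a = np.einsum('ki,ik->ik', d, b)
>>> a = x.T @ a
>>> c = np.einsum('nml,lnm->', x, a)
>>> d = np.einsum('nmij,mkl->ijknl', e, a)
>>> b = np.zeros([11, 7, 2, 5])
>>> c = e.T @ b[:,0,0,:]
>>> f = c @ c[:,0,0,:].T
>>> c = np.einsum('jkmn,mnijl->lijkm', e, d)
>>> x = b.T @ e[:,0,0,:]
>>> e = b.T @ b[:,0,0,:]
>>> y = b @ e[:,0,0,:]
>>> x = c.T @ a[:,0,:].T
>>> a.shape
(2, 17, 17)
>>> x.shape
(5, 2, 11, 17, 2)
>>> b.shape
(11, 7, 2, 5)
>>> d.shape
(5, 7, 17, 11, 17)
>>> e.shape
(5, 2, 7, 5)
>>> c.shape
(17, 17, 11, 2, 5)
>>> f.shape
(7, 5, 2, 7)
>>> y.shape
(11, 7, 2, 5)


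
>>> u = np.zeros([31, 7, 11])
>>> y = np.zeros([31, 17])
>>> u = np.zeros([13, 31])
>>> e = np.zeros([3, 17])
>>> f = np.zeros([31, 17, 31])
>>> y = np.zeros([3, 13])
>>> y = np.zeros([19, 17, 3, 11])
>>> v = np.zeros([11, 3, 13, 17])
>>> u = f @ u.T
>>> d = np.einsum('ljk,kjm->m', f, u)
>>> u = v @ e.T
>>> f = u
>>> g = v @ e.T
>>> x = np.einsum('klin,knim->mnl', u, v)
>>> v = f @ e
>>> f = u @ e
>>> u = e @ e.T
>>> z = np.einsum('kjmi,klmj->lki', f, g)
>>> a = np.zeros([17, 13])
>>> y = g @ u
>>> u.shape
(3, 3)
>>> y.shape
(11, 3, 13, 3)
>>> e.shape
(3, 17)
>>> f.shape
(11, 3, 13, 17)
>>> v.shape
(11, 3, 13, 17)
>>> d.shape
(13,)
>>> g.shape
(11, 3, 13, 3)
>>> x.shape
(17, 3, 3)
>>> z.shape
(3, 11, 17)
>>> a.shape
(17, 13)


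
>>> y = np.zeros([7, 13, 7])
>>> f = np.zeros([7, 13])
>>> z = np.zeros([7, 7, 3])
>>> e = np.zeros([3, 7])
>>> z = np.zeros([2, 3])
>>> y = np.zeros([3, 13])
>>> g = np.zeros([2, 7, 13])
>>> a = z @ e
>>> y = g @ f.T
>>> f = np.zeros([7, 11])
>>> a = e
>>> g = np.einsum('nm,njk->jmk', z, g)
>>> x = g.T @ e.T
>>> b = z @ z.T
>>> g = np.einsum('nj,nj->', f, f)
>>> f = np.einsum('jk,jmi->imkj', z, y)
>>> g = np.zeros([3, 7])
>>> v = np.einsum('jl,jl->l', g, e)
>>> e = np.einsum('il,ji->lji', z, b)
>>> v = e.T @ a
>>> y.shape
(2, 7, 7)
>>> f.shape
(7, 7, 3, 2)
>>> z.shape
(2, 3)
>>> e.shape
(3, 2, 2)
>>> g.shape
(3, 7)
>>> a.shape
(3, 7)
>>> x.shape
(13, 3, 3)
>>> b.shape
(2, 2)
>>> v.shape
(2, 2, 7)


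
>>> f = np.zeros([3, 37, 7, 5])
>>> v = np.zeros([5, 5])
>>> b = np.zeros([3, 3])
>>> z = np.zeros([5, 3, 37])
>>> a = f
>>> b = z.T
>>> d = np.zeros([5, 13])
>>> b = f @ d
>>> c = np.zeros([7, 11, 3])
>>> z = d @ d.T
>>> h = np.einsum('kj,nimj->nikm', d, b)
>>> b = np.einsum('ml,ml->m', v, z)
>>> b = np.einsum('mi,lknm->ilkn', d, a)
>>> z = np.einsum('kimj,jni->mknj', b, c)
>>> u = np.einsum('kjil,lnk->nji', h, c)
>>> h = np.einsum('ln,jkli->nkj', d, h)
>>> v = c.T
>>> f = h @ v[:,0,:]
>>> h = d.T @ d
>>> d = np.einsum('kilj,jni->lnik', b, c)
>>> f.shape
(13, 37, 7)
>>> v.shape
(3, 11, 7)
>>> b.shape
(13, 3, 37, 7)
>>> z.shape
(37, 13, 11, 7)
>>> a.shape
(3, 37, 7, 5)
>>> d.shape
(37, 11, 3, 13)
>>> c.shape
(7, 11, 3)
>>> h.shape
(13, 13)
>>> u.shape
(11, 37, 5)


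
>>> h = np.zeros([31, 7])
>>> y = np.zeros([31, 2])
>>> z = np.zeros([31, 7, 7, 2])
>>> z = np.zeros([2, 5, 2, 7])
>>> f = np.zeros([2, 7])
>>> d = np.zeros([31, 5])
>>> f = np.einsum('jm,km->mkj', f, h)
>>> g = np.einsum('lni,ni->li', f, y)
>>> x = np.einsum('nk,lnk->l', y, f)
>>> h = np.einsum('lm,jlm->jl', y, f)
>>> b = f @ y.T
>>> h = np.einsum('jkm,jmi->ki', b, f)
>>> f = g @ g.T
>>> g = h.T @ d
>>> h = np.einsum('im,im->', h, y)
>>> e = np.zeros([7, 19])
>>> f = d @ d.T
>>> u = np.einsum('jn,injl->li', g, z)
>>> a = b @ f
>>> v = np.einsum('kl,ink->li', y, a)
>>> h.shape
()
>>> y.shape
(31, 2)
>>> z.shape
(2, 5, 2, 7)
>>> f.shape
(31, 31)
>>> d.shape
(31, 5)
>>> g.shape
(2, 5)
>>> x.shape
(7,)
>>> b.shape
(7, 31, 31)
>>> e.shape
(7, 19)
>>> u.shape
(7, 2)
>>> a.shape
(7, 31, 31)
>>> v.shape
(2, 7)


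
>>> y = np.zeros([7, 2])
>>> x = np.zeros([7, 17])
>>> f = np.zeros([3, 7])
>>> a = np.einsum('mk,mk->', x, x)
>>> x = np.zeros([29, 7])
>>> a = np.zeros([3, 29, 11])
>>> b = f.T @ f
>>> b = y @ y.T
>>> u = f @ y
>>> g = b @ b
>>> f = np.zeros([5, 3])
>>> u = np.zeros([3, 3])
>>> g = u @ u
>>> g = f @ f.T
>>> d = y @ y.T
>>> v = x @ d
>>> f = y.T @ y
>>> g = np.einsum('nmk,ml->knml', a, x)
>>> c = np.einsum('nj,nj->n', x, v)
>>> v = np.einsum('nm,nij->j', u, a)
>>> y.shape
(7, 2)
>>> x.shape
(29, 7)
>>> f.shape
(2, 2)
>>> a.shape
(3, 29, 11)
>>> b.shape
(7, 7)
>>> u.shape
(3, 3)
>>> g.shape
(11, 3, 29, 7)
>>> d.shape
(7, 7)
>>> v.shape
(11,)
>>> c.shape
(29,)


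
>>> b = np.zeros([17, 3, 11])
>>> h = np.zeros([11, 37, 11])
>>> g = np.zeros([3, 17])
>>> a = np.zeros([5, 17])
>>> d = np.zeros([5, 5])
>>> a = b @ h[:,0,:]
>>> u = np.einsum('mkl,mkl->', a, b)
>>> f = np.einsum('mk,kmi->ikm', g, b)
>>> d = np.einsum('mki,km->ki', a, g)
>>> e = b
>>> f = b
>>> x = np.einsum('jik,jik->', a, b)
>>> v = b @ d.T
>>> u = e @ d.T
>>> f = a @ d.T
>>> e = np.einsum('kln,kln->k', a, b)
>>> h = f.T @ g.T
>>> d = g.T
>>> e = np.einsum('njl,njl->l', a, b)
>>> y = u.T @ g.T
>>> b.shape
(17, 3, 11)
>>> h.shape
(3, 3, 3)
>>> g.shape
(3, 17)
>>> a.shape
(17, 3, 11)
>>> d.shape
(17, 3)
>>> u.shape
(17, 3, 3)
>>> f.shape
(17, 3, 3)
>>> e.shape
(11,)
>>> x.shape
()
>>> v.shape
(17, 3, 3)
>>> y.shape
(3, 3, 3)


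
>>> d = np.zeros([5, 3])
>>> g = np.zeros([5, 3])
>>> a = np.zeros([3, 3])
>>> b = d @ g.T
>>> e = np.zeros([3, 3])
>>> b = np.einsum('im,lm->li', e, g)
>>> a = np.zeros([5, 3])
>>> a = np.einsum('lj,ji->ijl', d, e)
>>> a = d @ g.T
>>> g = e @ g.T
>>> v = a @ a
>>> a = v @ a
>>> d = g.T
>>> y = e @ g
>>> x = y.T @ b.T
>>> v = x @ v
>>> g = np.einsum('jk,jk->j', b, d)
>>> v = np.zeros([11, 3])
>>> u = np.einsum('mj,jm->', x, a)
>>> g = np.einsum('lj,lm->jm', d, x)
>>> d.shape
(5, 3)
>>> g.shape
(3, 5)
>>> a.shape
(5, 5)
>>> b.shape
(5, 3)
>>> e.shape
(3, 3)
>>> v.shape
(11, 3)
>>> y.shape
(3, 5)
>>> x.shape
(5, 5)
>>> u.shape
()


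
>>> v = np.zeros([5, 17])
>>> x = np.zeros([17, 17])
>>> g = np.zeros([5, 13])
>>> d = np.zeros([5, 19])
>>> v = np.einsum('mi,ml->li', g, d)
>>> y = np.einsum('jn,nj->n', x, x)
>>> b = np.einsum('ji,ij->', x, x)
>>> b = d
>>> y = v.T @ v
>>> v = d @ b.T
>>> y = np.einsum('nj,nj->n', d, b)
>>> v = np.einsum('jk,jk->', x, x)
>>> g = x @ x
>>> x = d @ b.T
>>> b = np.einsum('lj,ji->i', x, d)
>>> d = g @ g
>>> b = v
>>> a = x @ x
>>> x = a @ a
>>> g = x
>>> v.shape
()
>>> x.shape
(5, 5)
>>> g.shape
(5, 5)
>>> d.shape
(17, 17)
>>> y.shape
(5,)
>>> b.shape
()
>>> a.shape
(5, 5)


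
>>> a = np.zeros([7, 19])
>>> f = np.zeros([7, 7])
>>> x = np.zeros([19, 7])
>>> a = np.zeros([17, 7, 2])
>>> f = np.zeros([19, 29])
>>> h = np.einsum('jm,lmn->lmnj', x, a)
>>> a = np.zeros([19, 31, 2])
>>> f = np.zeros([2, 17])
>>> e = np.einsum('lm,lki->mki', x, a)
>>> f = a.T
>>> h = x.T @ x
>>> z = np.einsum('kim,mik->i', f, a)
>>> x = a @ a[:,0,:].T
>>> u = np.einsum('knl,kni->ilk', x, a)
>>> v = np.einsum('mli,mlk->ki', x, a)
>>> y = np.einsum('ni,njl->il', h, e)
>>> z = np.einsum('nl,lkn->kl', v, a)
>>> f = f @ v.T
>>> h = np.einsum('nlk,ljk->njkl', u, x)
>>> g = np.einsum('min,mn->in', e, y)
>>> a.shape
(19, 31, 2)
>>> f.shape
(2, 31, 2)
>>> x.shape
(19, 31, 19)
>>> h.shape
(2, 31, 19, 19)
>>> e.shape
(7, 31, 2)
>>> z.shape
(31, 19)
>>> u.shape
(2, 19, 19)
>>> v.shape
(2, 19)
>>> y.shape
(7, 2)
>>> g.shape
(31, 2)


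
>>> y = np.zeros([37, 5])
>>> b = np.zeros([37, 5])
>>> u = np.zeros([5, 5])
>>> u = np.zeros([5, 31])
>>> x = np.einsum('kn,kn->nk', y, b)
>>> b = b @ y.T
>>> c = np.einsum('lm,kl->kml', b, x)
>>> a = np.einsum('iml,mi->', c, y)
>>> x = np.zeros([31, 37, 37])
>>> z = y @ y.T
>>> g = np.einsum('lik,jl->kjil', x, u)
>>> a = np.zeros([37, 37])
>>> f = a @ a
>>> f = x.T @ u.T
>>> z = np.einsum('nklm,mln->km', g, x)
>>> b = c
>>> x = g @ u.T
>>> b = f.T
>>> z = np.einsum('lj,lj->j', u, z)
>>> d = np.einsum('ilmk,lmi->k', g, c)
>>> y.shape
(37, 5)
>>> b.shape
(5, 37, 37)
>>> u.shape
(5, 31)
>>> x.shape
(37, 5, 37, 5)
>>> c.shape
(5, 37, 37)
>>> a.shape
(37, 37)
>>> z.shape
(31,)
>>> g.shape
(37, 5, 37, 31)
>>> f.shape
(37, 37, 5)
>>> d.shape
(31,)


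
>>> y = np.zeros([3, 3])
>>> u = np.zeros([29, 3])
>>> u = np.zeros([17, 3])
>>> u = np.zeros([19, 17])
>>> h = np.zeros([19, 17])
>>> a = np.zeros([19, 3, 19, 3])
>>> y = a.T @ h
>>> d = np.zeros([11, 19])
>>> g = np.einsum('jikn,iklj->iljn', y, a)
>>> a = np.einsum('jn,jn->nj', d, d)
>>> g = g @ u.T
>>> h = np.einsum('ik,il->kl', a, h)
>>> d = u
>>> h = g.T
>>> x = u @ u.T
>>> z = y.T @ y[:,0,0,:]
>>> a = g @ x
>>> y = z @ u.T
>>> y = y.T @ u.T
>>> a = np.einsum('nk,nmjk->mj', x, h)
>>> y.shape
(19, 19, 3, 19)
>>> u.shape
(19, 17)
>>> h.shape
(19, 3, 19, 19)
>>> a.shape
(3, 19)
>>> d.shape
(19, 17)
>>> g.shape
(19, 19, 3, 19)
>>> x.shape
(19, 19)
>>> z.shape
(17, 3, 19, 17)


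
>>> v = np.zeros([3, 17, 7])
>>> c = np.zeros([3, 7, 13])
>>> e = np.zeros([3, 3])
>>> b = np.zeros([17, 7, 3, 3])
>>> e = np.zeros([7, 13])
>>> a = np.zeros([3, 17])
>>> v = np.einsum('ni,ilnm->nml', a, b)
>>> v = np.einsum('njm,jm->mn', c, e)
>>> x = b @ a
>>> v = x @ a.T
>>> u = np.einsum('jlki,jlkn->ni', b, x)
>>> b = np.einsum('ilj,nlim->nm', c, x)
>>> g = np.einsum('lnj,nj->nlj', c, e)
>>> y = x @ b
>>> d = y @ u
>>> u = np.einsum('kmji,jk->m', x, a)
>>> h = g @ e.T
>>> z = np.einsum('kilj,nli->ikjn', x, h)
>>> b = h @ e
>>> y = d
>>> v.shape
(17, 7, 3, 3)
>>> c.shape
(3, 7, 13)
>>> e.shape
(7, 13)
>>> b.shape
(7, 3, 13)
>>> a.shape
(3, 17)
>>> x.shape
(17, 7, 3, 17)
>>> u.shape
(7,)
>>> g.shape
(7, 3, 13)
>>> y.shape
(17, 7, 3, 3)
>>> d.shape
(17, 7, 3, 3)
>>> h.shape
(7, 3, 7)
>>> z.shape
(7, 17, 17, 7)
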